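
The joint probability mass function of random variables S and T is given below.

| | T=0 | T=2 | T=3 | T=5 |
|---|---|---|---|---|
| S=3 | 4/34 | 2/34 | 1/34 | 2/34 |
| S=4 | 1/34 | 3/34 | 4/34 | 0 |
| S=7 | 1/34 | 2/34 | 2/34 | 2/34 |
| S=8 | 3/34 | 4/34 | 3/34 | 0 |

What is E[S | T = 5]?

5

P(T = 5) = 2/17.
Σ S·P over the event = 3·(2/34) + 7·(2/34) = 10/17.
E[S | T = 5] = (10/17) / (2/17) = 5.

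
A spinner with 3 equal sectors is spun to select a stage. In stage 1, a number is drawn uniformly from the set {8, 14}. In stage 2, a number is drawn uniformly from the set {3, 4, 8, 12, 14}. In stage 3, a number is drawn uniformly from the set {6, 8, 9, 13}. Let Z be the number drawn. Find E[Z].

E[Z | stage 1] = (8+14)/2 = 11.
E[Z | stage 2] = (3+4+8+12+14)/5 = 41/5.
E[Z | stage 3] = (6+8+9+13)/4 = 9.
E[Z] = (1/3)·(11) + (1/3)·(41/5) + (1/3)·(9) = 47/5.

47/5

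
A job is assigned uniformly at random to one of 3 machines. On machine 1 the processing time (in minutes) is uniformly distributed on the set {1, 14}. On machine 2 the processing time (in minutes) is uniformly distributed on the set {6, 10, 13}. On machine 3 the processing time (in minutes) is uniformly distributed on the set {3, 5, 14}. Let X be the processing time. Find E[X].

E[X | machine 1] = (1+14)/2 = 15/2.
E[X | machine 2] = (6+10+13)/3 = 29/3.
E[X | machine 3] = (3+5+14)/3 = 22/3.
E[X] = (1/3)·(15/2) + (1/3)·(29/3) + (1/3)·(22/3) = 49/6.

49/6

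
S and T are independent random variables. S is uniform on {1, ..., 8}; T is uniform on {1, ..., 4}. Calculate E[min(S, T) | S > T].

P(S > T) = 11/16.
Summing min(S,T)·P(x,y) over outcomes with S > T gives 25/16.
E[min(S, T) | S > T] = (25/16) / (11/16) = 25/11.

25/11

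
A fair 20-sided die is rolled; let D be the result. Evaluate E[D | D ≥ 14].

17

Given D ≥ 14, D is equally likely to be any of {14, 15, 16, 17, 18, 19, 20}.
E[D | D ≥ 14] = (14 + 15 + 16 + 17 + 18 + 19 + 20) / 7 = 17.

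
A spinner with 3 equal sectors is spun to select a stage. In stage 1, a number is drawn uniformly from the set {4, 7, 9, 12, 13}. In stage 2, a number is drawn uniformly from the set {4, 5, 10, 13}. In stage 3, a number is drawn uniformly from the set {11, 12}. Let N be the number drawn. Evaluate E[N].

19/2

E[N | stage 1] = (4+7+9+12+13)/5 = 9.
E[N | stage 2] = (4+5+10+13)/4 = 8.
E[N | stage 3] = (11+12)/2 = 23/2.
By the law of total expectation,
E[N] = (1/3)·(9) + (1/3)·(8) + (1/3)·(23/2) = 19/2.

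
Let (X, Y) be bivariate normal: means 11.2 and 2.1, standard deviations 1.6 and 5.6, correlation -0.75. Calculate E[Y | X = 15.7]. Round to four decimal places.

-9.7125

For a bivariate normal, E[Y | X=x] = μ_Y + ρ·(σ_Y/σ_X)·(x − μ_X).
E[Y | X=15.7] = 2.1 + (-0.75)·(5.6/1.6)·(15.7 − (11.2)) = 2.1 + (-2.625)·(4.5) = -9.7125.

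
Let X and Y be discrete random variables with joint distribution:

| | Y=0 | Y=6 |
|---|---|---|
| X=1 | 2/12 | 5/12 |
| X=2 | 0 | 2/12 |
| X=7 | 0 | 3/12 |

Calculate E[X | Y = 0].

P(Y = 0) = 1/6.
Σ X·P over the event = 1·(2/12) = 1/6.
E[X | Y = 0] = (1/6) / (1/6) = 1.

1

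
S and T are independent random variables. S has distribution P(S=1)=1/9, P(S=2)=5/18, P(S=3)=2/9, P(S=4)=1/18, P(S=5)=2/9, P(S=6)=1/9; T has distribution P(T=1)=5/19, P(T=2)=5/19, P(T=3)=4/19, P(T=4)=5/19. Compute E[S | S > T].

834/193

P(S > T) = 193/342.
Summing S·P(x,y) over outcomes with S > T gives 139/57.
E[S | S > T] = (139/57) / (193/342) = 834/193.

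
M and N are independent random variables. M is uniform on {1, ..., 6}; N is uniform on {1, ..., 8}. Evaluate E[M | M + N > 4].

P(M + N > 4) = 7/8.
Summing M·P(x,y) over outcomes with M + N > 4 gives 79/24.
E[M | M + N > 4] = (79/24) / (7/8) = 79/21.

79/21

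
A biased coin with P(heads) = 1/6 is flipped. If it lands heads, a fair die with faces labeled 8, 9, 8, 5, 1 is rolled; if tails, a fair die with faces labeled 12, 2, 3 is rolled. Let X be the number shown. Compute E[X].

259/45

E[X | heads] = (8+9+8+5+1)/5 = 31/5.
E[X | tails] = (12+2+3)/3 = 17/3.
E[X] = (1/6)·(31/5) + (5/6)·(17/3) = 259/45.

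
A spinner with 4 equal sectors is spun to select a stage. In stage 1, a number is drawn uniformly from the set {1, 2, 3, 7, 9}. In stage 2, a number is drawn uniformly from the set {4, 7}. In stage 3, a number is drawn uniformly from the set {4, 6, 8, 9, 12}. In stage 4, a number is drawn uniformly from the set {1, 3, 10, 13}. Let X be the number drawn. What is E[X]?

489/80

E[X | stage 1] = (1+2+3+7+9)/5 = 22/5.
E[X | stage 2] = (4+7)/2 = 11/2.
E[X | stage 3] = (4+6+8+9+12)/5 = 39/5.
E[X | stage 4] = (1+3+10+13)/4 = 27/4.
By the law of total expectation,
E[X] = (1/4)·(22/5) + (1/4)·(11/2) + (1/4)·(39/5) + (1/4)·(27/4) = 489/80.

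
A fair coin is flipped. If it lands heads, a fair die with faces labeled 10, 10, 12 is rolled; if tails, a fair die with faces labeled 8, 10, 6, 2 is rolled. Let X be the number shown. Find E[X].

E[X | heads] = (10+10+12)/3 = 32/3.
E[X | tails] = (8+10+6+2)/4 = 13/2.
E[X] = (1/2)·(32/3) + (1/2)·(13/2) = 103/12.

103/12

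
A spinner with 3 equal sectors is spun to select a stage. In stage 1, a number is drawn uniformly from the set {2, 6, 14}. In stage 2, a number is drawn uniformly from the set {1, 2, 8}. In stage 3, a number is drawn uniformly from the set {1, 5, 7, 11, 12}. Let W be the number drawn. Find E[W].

E[W | stage 1] = (2+6+14)/3 = 22/3.
E[W | stage 2] = (1+2+8)/3 = 11/3.
E[W | stage 3] = (1+5+7+11+12)/5 = 36/5.
By the law of total expectation,
E[W] = (1/3)·(22/3) + (1/3)·(11/3) + (1/3)·(36/5) = 91/15.

91/15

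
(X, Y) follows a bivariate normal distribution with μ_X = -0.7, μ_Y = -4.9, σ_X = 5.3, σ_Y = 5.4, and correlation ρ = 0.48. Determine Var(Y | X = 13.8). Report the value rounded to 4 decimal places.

22.4415

The conditional variance in a bivariate normal is σ_Y²(1 − ρ²), independent of x.
Var(Y | X=13.8) = (5.4)²·(1 − (0.48)²) = 29.16·0.7696 = 22.4415.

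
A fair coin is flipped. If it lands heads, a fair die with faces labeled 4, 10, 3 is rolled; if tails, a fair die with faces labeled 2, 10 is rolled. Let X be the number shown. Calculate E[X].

35/6

E[X | heads] = (4+10+3)/3 = 17/3.
E[X | tails] = (2+10)/2 = 6.
E[X] = (1/2)·(17/3) + (1/2)·(6) = 35/6.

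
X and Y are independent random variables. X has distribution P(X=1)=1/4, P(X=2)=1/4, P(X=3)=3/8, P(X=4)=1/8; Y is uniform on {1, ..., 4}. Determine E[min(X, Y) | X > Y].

P(X > Y) = 11/32.
Summing min(X,Y)·P(x,y) over outcomes with X > Y gives 17/32.
E[min(X, Y) | X > Y] = (17/32) / (11/32) = 17/11.

17/11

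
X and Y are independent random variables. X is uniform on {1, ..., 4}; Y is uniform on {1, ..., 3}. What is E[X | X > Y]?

10/3

Outcomes with X > Y: (2,1), (3,1), (3,2), (4,1), (4,2), (4,3), each with probability 1/12.
E[X | X > Y] = (2 + 3 + 3 + 4 + 4 + 4) / 6 = 10/3.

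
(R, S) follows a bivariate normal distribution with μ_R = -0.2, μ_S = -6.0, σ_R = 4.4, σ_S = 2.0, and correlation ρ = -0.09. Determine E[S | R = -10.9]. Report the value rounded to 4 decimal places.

For a bivariate normal, E[S | R=x] = μ_S + ρ·(σ_S/σ_R)·(x − μ_R).
E[S | R=-10.9] = -6.0 + (-0.09)·(2.0/4.4)·(-10.9 − (-0.2)) = -6.0 + (-0.040909)·(-10.7) = -5.5623.

-5.5623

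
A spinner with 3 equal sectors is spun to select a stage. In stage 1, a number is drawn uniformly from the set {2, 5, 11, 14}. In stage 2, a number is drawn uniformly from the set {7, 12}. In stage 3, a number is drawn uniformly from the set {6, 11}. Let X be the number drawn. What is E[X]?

26/3

E[X | stage 1] = (2+5+11+14)/4 = 8.
E[X | stage 2] = (7+12)/2 = 19/2.
E[X | stage 3] = (6+11)/2 = 17/2.
By the law of total expectation,
E[X] = (1/3)·(8) + (1/3)·(19/2) + (1/3)·(17/2) = 26/3.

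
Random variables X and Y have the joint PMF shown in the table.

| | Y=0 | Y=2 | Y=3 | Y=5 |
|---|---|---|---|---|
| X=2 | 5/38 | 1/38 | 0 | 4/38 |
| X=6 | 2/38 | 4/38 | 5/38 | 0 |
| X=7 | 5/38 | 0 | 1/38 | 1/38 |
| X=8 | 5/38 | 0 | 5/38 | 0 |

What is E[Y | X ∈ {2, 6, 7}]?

53/28

P(X ∈ {2, 6, 7}) = 14/19.
Summing Y·P(X=x,Y=y) over the conditioning event gives 53/38.
E[Y | X ∈ {2, 6, 7}] = (53/38) / (14/19) = 53/28.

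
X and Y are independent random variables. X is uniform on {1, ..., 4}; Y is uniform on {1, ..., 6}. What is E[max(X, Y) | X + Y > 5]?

67/14

P(X + Y > 5) = 7/12.
Summing max(X,Y)·P(x,y) over outcomes with X + Y > 5 gives 67/24.
E[max(X, Y) | X + Y > 5] = (67/24) / (7/12) = 67/14.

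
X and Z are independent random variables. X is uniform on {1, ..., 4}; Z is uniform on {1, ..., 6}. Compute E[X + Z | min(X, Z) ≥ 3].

8

Outcomes with min(X, Z) ≥ 3: (3,3), (3,4), (3,5), (3,6), (4,3), (4,4), (4,5), (4,6), each with probability 1/24.
E[X + Z | min(X, Z) ≥ 3] = (6 + 7 + 8 + 9 + 7 + 8 + 9 + 10) / 8 = 8.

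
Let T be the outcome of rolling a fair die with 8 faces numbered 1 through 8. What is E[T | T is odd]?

4

Given T is odd, T is equally likely to be any of {1, 3, 5, 7}.
E[T | T is odd] = (1 + 3 + 5 + 7) / 4 = 4.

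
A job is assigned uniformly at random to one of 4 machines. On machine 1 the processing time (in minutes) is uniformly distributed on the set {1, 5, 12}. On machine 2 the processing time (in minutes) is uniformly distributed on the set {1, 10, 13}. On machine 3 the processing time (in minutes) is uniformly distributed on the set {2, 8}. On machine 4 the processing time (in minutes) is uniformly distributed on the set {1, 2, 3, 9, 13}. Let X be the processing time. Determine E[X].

E[X | machine 1] = (1+5+12)/3 = 6.
E[X | machine 2] = (1+10+13)/3 = 8.
E[X | machine 3] = (2+8)/2 = 5.
E[X | machine 4] = (1+2+3+9+13)/5 = 28/5.
E[X] = (1/4)·(6) + (1/4)·(8) + (1/4)·(5) + (1/4)·(28/5) = 123/20.

123/20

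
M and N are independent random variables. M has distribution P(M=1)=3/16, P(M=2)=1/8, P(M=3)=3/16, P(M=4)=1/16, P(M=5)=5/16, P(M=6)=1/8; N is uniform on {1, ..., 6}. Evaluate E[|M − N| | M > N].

97/41

P(M > N) = 41/96.
Summing |M−N|·P(x,y) over outcomes with M > N gives 97/96.
E[|M − N| | M > N] = (97/96) / (41/96) = 97/41.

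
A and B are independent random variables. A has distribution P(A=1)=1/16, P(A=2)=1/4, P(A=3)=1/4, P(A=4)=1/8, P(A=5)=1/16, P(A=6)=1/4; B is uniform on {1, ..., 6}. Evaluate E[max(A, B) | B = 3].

4

P(B = 3) = 1/6.
Summing max(A,B)·P(x,y) over outcomes with B = 3 gives 2/3.
E[max(A, B) | B = 3] = (2/3) / (1/6) = 4.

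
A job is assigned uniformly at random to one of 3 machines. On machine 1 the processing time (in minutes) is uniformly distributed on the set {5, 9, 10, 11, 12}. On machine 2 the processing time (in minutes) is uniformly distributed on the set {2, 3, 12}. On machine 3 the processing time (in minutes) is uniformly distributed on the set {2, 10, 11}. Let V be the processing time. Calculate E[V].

341/45

E[V | machine 1] = (5+9+10+11+12)/5 = 47/5.
E[V | machine 2] = (2+3+12)/3 = 17/3.
E[V | machine 3] = (2+10+11)/3 = 23/3.
By the law of total expectation,
E[V] = (1/3)·(47/5) + (1/3)·(17/3) + (1/3)·(23/3) = 341/45.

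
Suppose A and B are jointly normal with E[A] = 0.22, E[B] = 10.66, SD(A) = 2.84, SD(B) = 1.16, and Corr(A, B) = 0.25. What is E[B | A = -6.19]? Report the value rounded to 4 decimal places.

For a bivariate normal, E[B | A=x] = μ_B + ρ·(σ_B/σ_A)·(x − μ_A).
E[B | A=-6.19] = 10.66 + (0.25)·(1.16/2.84)·(-6.19 − (0.22)) = 10.66 + (0.10211)·(-6.41) = 10.0055.

10.0055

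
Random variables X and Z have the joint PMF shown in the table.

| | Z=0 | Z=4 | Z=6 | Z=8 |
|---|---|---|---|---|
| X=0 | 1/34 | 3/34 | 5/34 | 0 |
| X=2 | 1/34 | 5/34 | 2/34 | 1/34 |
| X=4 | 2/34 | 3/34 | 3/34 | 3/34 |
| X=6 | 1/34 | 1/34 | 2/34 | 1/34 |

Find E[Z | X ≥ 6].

24/5

P(X ≥ 6) = 5/34.
Summing Z·P(X=x,Z=y) over the conditioning event gives 12/17.
E[Z | X ≥ 6] = (12/17) / (5/34) = 24/5.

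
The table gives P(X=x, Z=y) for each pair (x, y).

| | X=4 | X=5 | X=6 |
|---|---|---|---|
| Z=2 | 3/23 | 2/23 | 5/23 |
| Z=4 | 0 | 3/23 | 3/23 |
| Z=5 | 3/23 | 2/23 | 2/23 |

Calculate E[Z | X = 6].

P(X = 6) = 10/23.
Σ Z·P over the event = 2·(5/23) + 4·(3/23) + 5·(2/23) = 32/23.
E[Z | X = 6] = (32/23) / (10/23) = 16/5.

16/5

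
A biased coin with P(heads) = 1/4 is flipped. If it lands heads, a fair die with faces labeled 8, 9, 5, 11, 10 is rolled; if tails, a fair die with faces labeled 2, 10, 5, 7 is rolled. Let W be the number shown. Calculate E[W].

E[W | heads] = (8+9+5+11+10)/5 = 43/5.
E[W | tails] = (2+10+5+7)/4 = 6.
E[W] = (1/4)·(43/5) + (3/4)·(6) = 133/20.

133/20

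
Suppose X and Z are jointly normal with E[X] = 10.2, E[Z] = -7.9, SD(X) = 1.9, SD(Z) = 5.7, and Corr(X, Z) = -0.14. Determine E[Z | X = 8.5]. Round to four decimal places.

E[Z | X=x] = μ_Z + ρ(σ_Z/σ_X)(x − μ_X) for jointly normal variables.
E[Z | X=8.5] = -7.9 + (-0.14)·(5.7/1.9)·(8.5 − (10.2)) = -7.9 + (-0.42)·(-1.7) = -7.1860.

-7.1860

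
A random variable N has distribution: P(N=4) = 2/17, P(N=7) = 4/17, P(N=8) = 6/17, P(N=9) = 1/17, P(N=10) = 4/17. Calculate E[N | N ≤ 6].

P(N ≤ 6) = 2/17.
Σ over the event: 4·2/17 = 8/17.
E[N | N ≤ 6] = (8/17) / (2/17) = 4.

4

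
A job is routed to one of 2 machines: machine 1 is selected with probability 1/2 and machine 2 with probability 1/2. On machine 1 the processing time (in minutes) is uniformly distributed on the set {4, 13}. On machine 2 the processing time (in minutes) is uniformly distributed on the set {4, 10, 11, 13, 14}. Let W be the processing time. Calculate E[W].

E[W | machine 1] = (4+13)/2 = 17/2.
E[W | machine 2] = (4+10+11+13+14)/5 = 52/5.
E[W] = (1/2)·(17/2) + (1/2)·(52/5) = 189/20.

189/20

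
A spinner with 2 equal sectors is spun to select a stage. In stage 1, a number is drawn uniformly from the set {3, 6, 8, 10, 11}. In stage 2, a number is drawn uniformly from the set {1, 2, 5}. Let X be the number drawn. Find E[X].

77/15

E[X | stage 1] = (3+6+8+10+11)/5 = 38/5.
E[X | stage 2] = (1+2+5)/3 = 8/3.
E[X] = (1/2)·(38/5) + (1/2)·(8/3) = 77/15.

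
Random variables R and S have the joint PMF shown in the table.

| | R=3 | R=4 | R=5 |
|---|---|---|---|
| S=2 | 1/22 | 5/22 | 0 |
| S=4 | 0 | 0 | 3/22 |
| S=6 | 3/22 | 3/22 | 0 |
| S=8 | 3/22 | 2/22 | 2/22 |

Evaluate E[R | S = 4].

P(S = 4) = 3/22.
Σ R·P over the event = 5·(3/22) = 15/22.
E[R | S = 4] = (15/22) / (3/22) = 5.

5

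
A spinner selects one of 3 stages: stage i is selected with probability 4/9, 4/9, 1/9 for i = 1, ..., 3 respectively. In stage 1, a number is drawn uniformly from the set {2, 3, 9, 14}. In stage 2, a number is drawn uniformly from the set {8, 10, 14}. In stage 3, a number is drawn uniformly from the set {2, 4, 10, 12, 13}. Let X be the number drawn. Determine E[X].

E[X | stage 1] = (2+3+9+14)/4 = 7.
E[X | stage 2] = (8+10+14)/3 = 32/3.
E[X | stage 3] = (2+4+10+12+13)/5 = 41/5.
By the law of total expectation,
E[X] = (4/9)·(7) + (4/9)·(32/3) + (1/9)·(41/5) = 1183/135.

1183/135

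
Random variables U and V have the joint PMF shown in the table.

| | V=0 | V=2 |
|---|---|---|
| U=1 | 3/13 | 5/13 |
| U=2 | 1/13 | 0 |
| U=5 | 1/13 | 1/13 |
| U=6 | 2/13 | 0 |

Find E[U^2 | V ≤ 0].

104/7

P(V ≤ 0) = 7/13.
Σ U^2·P over the event = 1·(3/13) + 4·(1/13) + 25·(1/13) + 36·(2/13) = 8.
E[U^2 | V ≤ 0] = (8) / (7/13) = 104/7.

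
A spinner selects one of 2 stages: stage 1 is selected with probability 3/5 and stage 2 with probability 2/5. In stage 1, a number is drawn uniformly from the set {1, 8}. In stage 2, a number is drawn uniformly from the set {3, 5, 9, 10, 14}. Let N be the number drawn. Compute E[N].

299/50

E[N | stage 1] = (1+8)/2 = 9/2.
E[N | stage 2] = (3+5+9+10+14)/5 = 41/5.
E[N] = (3/5)·(9/2) + (2/5)·(41/5) = 299/50.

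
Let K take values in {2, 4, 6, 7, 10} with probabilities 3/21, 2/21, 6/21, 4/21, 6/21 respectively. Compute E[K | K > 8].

P(K > 8) = 2/7.
Σ over the event: 10·2/7 = 20/7.
E[K | K > 8] = (20/7) / (2/7) = 10.

10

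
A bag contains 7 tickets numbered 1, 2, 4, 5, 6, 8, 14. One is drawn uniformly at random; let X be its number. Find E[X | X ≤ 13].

P(X ≤ 13) = 6/7.
Σ over the event: 1·1/7 + 2·1/7 + 4·1/7 + 5·1/7 + 6·1/7 + 8·1/7 = 26/7.
E[X | X ≤ 13] = (26/7) / (6/7) = 13/3.

13/3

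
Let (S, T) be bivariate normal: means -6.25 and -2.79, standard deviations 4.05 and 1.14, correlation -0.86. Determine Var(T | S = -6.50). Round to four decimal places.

0.3384

The conditional variance in a bivariate normal is σ_T²(1 − ρ²), independent of x.
Var(T | S=-6.50) = (1.14)²·(1 − (-0.86)²) = 1.2996·0.2604 = 0.3384.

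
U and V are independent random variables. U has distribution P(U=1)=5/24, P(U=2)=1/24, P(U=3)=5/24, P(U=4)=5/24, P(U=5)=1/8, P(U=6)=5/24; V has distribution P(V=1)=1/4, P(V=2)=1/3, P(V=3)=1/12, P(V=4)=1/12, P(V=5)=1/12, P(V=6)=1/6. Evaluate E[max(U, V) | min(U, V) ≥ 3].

238/45

P(min(U, V) ≥ 3) = 5/16.
Summing max(U,V)·P(x,y) over outcomes with min(U, V) ≥ 3 gives 119/72.
E[max(U, V) | min(U, V) ≥ 3] = (119/72) / (5/16) = 238/45.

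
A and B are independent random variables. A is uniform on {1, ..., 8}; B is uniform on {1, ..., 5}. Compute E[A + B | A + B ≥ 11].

Outcomes with A + B ≥ 11: (6,5), (7,4), (7,5), (8,3), (8,4), (8,5), each with probability 1/40.
E[A + B | A + B ≥ 11] = (11 + 11 + 12 + 11 + 12 + 13) / 6 = 35/3.

35/3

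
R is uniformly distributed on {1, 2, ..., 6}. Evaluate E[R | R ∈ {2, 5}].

P(R ∈ {2, 5}) = 1/3.
Σ over the event: 2·1/6 + 5·1/6 = 7/6.
E[R | R ∈ {2, 5}] = (7/6) / (1/3) = 7/2.

7/2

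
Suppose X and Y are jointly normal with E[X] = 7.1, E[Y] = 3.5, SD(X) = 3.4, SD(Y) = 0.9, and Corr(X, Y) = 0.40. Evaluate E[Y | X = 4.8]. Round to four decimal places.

3.2565

The regression of Y on X has slope ρ·σ_Y/σ_X and passes through (μ_X, μ_Y).
E[Y | X=4.8] = 3.5 + (0.40)·(0.9/3.4)·(4.8 − (7.1)) = 3.5 + (0.10588)·(-2.3) = 3.2565.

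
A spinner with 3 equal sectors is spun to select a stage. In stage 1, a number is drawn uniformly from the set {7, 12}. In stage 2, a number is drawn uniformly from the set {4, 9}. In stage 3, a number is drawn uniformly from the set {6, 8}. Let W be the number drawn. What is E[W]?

23/3

E[W | stage 1] = (7+12)/2 = 19/2.
E[W | stage 2] = (4+9)/2 = 13/2.
E[W | stage 3] = (6+8)/2 = 7.
E[W] = (1/3)·(19/2) + (1/3)·(13/2) + (1/3)·(7) = 23/3.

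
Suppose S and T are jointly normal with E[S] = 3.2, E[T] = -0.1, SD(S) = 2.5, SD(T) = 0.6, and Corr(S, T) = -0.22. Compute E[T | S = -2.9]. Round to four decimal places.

The regression of T on S has slope ρ·σ_T/σ_S and passes through (μ_S, μ_T).
E[T | S=-2.9] = -0.1 + (-0.22)·(0.6/2.5)·(-2.9 − (3.2)) = -0.1 + (-0.0528)·(-6.1) = 0.2221.

0.2221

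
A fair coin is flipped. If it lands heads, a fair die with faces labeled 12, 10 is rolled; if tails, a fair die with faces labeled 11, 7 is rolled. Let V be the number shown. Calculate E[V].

10

E[V | heads] = (12+10)/2 = 11.
E[V | tails] = (11+7)/2 = 9.
By the law of total expectation,
E[V] = (1/2)·(11) + (1/2)·(9) = 10.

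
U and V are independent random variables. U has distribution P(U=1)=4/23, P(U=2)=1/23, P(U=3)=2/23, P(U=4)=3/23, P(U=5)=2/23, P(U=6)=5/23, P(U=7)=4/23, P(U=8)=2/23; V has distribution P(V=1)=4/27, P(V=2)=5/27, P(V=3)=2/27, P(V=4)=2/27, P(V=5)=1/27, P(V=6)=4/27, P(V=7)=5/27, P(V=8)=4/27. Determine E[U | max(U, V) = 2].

38/29

P(max(U, V) = 2) = 29/621.
Summing U·P(x,y) over outcomes with max(U, V) = 2 gives 38/621.
E[U | max(U, V) = 2] = (38/621) / (29/621) = 38/29.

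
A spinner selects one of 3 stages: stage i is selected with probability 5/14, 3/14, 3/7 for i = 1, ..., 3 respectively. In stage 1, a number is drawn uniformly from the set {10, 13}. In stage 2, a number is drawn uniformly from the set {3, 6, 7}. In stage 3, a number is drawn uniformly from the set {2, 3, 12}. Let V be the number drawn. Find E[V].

E[V | stage 1] = (10+13)/2 = 23/2.
E[V | stage 2] = (3+6+7)/3 = 16/3.
E[V | stage 3] = (2+3+12)/3 = 17/3.
By the law of total expectation,
E[V] = (5/14)·(23/2) + (3/14)·(16/3) + (3/7)·(17/3) = 215/28.

215/28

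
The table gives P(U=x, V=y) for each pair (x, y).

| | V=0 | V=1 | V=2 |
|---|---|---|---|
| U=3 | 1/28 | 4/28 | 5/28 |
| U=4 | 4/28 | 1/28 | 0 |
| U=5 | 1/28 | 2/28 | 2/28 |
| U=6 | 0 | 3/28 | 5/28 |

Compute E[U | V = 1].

P(V = 1) = 5/14.
Σ U·P over the event = 3·(4/28) + 4·(1/28) + 5·(2/28) + 6·(3/28) = 11/7.
E[U | V = 1] = (11/7) / (5/14) = 22/5.

22/5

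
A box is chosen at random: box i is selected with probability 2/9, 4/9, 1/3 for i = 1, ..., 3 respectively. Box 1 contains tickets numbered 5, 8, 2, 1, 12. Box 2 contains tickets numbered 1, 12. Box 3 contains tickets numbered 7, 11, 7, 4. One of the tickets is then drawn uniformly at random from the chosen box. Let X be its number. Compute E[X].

131/20

E[X | box 1] = (5+8+2+1+12)/5 = 28/5.
E[X | box 2] = (1+12)/2 = 13/2.
E[X | box 3] = (7+11+7+4)/4 = 29/4.
E[X] = (2/9)·(28/5) + (4/9)·(13/2) + (1/3)·(29/4) = 131/20.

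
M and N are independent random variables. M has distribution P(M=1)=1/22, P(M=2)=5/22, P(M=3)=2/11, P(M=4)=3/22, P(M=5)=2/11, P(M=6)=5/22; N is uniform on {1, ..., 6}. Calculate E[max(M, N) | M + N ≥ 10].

76/13

P(M + N ≥ 10) = 13/66.
Summing max(M,N)·P(x,y) over outcomes with M + N ≥ 10 gives 38/33.
E[max(M, N) | M + N ≥ 10] = (38/33) / (13/66) = 76/13.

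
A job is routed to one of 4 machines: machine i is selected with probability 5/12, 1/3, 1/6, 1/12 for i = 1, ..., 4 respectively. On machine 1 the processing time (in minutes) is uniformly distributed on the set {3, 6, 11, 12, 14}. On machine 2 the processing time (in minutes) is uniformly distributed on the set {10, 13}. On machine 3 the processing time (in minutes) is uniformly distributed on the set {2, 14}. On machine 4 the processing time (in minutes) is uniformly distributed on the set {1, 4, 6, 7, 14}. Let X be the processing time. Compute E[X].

143/15

E[X | machine 1] = (3+6+11+12+14)/5 = 46/5.
E[X | machine 2] = (10+13)/2 = 23/2.
E[X | machine 3] = (2+14)/2 = 8.
E[X | machine 4] = (1+4+6+7+14)/5 = 32/5.
By the law of total expectation,
E[X] = (5/12)·(46/5) + (1/3)·(23/2) + (1/6)·(8) + (1/12)·(32/5) = 143/15.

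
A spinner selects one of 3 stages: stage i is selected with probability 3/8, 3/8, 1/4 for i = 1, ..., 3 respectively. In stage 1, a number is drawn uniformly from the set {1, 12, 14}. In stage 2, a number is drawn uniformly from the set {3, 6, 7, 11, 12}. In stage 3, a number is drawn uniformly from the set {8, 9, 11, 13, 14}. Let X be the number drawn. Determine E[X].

E[X | stage 1] = (1+12+14)/3 = 9.
E[X | stage 2] = (3+6+7+11+12)/5 = 39/5.
E[X | stage 3] = (8+9+11+13+14)/5 = 11.
By the law of total expectation,
E[X] = (3/8)·(9) + (3/8)·(39/5) + (1/4)·(11) = 181/20.

181/20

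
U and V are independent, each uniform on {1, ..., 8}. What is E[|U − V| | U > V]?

P(U > V) = 7/16.
Summing |U−V|·P(x,y) over outcomes with U > V gives 21/16.
E[|U − V| | U > V] = (21/16) / (7/16) = 3.

3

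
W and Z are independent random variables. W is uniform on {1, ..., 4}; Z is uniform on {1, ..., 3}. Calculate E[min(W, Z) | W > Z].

P(W > Z) = 1/2.
Summing min(W,Z)·P(x,y) over outcomes with W > Z gives 5/6.
E[min(W, Z) | W > Z] = (5/6) / (1/2) = 5/3.

5/3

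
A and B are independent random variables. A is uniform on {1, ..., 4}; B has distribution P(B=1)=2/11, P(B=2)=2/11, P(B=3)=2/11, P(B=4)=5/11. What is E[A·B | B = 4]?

P(B = 4) = 5/11.
Summing AB·P(x,y) over outcomes with B = 4 gives 50/11.
E[A·B | B = 4] = (50/11) / (5/11) = 10.

10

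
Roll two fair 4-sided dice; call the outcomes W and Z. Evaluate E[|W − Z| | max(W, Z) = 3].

6/5

P(max(W, Z) = 3) = 5/16.
Summing |W−Z|·P(x,y) over outcomes with max(W, Z) = 3 gives 3/8.
E[|W − Z| | max(W, Z) = 3] = (3/8) / (5/16) = 6/5.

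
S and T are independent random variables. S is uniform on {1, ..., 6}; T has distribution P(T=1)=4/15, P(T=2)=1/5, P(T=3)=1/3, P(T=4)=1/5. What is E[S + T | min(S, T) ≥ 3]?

63/8

P(min(S, T) ≥ 3) = 16/45.
Summing (S+T)·P(x,y) over outcomes with min(S, T) ≥ 3 gives 14/5.
E[S + T | min(S, T) ≥ 3] = (14/5) / (16/45) = 63/8.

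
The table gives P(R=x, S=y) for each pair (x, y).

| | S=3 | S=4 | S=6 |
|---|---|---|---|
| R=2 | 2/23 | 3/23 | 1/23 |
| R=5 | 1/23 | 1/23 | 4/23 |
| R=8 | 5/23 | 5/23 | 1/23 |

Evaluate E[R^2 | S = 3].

P(S = 3) = 8/23.
Σ R^2·P over the event = 4·(2/23) + 25·(1/23) + 64·(5/23) = 353/23.
E[R^2 | S = 3] = (353/23) / (8/23) = 353/8.

353/8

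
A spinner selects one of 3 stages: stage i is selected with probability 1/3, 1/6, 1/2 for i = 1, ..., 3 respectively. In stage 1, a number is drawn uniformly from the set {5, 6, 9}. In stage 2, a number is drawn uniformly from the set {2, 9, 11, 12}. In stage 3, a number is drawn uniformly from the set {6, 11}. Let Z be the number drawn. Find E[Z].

71/9

E[Z | stage 1] = (5+6+9)/3 = 20/3.
E[Z | stage 2] = (2+9+11+12)/4 = 17/2.
E[Z | stage 3] = (6+11)/2 = 17/2.
E[Z] = (1/3)·(20/3) + (1/6)·(17/2) + (1/2)·(17/2) = 71/9.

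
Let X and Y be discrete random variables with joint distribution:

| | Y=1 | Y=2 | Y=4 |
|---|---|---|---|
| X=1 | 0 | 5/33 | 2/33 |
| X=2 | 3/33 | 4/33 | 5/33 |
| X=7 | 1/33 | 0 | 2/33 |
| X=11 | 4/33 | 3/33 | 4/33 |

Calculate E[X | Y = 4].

70/13

P(Y = 4) = 13/33.
Σ X·P over the event = 1·(2/33) + 2·(5/33) + 7·(2/33) + 11·(4/33) = 70/33.
E[X | Y = 4] = (70/33) / (13/33) = 70/13.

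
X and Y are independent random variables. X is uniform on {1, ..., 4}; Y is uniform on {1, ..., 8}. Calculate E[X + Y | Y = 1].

Outcomes with Y = 1: (1,1), (2,1), (3,1), (4,1), each with probability 1/32.
E[X + Y | Y = 1] = (2 + 3 + 4 + 5) / 4 = 7/2.

7/2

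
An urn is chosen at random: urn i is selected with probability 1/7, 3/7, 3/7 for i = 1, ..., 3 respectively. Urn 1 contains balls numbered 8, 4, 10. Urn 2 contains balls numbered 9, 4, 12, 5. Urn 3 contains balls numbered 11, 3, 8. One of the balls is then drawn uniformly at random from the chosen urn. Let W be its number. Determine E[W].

311/42

E[W | urn 1] = (8+4+10)/3 = 22/3.
E[W | urn 2] = (9+4+12+5)/4 = 15/2.
E[W | urn 3] = (11+3+8)/3 = 22/3.
E[W] = (1/7)·(22/3) + (3/7)·(15/2) + (3/7)·(22/3) = 311/42.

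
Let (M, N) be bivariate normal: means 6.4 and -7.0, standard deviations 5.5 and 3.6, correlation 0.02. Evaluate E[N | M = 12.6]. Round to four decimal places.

The regression of N on M has slope ρ·σ_N/σ_M and passes through (μ_M, μ_N).
E[N | M=12.6] = -7.0 + (0.02)·(3.6/5.5)·(12.6 − (6.4)) = -7.0 + (0.013091)·(6.2) = -6.9188.

-6.9188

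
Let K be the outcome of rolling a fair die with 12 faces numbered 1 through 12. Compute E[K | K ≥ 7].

19/2

Given K ≥ 7, K is equally likely to be any of {7, 8, 9, 10, 11, 12}.
E[K | K ≥ 7] = (7 + 8 + 9 + 10 + 11 + 12) / 6 = 19/2.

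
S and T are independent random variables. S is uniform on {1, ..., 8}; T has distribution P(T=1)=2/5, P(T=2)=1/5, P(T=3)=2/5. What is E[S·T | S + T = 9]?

66/5

P(S + T = 9) = 1/8.
Summing ST·P(x,y) over outcomes with S + T = 9 gives 33/20.
E[S·T | S + T = 9] = (33/20) / (1/8) = 66/5.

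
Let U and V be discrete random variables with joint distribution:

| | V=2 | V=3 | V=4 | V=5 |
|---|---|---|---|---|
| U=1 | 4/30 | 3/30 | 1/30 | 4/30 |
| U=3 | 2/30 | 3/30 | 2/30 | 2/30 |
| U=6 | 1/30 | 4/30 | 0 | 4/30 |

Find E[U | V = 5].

17/5

P(V = 5) = 1/3.
Σ U·P over the event = 1·(4/30) + 3·(2/30) + 6·(4/30) = 17/15.
E[U | V = 5] = (17/15) / (1/3) = 17/5.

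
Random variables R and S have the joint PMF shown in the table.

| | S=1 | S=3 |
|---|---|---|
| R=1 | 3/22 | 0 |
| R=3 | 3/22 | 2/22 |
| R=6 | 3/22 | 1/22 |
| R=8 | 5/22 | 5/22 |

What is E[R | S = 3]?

P(S = 3) = 4/11.
Summing R·P(R=x,S=y) over the conditioning event gives 26/11.
E[R | S = 3] = (26/11) / (4/11) = 13/2.

13/2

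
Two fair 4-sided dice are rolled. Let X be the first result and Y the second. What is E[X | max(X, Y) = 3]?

Outcomes with max(X, Y) = 3: (1,3), (2,3), (3,1), (3,2), (3,3), each with probability 1/16.
E[X | max(X, Y) = 3] = (1 + 2 + 3 + 3 + 3) / 5 = 12/5.

12/5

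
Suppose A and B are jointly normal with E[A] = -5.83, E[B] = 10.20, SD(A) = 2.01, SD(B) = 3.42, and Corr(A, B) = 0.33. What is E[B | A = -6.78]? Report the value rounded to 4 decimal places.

The regression of B on A has slope ρ·σ_B/σ_A and passes through (μ_A, μ_B).
E[B | A=-6.78] = 10.20 + (0.33)·(3.42/2.01)·(-6.78 − (-5.83)) = 10.20 + (0.56149)·(-0.95) = 9.6666.

9.6666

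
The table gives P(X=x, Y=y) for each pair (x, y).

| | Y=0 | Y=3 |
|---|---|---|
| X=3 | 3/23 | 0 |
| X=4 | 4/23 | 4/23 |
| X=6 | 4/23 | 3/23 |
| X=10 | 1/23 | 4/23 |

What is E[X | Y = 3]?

P(Y = 3) = 11/23.
Σ X·P over the event = 4·(4/23) + 6·(3/23) + 10·(4/23) = 74/23.
E[X | Y = 3] = (74/23) / (11/23) = 74/11.

74/11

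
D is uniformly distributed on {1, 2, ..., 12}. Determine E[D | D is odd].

6

Given D is odd, D is equally likely to be any of {1, 3, 5, 7, 9, 11}.
E[D | D is odd] = (1 + 3 + 5 + 7 + 9 + 11) / 6 = 6.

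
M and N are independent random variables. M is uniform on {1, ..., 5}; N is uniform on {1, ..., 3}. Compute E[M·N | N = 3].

P(N = 3) = 1/3.
Summing MN·P(x,y) over outcomes with N = 3 gives 3.
E[M·N | N = 3] = (3) / (1/3) = 9.

9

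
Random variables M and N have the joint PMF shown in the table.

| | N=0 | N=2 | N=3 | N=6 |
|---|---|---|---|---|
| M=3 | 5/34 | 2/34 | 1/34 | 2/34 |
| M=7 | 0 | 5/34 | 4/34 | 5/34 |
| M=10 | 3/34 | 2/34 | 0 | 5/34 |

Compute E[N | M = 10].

17/5

P(M = 10) = 5/17.
Σ N·P over the event = 0·(3/34) + 2·(2/34) + 6·(5/34) = 1.
E[N | M = 10] = (1) / (5/17) = 17/5.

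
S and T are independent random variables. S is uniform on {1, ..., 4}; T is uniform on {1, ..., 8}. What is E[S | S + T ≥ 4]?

P(S + T ≥ 4) = 29/32.
Summing S·P(x,y) over outcomes with S + T ≥ 4 gives 19/8.
E[S | S + T ≥ 4] = (19/8) / (29/32) = 76/29.

76/29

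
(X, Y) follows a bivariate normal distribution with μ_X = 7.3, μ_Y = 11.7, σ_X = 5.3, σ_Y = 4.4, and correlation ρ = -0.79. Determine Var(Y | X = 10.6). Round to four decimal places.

The conditional variance in a bivariate normal is σ_Y²(1 − ρ²), independent of x.
Var(Y | X=10.6) = (4.4)²·(1 − (-0.79)²) = 19.36·0.3759 = 7.2774.

7.2774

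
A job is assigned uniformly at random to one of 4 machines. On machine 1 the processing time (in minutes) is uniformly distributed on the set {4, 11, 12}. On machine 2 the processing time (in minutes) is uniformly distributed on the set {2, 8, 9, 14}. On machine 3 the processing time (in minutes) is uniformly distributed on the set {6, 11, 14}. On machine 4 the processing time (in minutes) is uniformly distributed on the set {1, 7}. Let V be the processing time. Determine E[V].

E[V | machine 1] = (4+11+12)/3 = 9.
E[V | machine 2] = (2+8+9+14)/4 = 33/4.
E[V | machine 3] = (6+11+14)/3 = 31/3.
E[V | machine 4] = (1+7)/2 = 4.
E[V] = (1/4)·(9) + (1/4)·(33/4) + (1/4)·(31/3) + (1/4)·(4) = 379/48.

379/48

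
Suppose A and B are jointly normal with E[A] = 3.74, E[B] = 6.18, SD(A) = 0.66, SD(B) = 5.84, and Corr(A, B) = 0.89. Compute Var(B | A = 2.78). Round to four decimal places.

The conditional variance in a bivariate normal is σ_B²(1 − ρ²), independent of x.
Var(B | A=2.78) = (5.84)²·(1 − (0.89)²) = 34.1056·0.2079 = 7.0906.

7.0906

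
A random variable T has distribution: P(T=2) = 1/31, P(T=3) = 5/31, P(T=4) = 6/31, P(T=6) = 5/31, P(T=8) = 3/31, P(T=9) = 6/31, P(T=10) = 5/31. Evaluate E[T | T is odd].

P(T is odd) = 11/31.
Σ over the event: 3·5/31 + 9·6/31 = 69/31.
E[T | T is odd] = (69/31) / (11/31) = 69/11.

69/11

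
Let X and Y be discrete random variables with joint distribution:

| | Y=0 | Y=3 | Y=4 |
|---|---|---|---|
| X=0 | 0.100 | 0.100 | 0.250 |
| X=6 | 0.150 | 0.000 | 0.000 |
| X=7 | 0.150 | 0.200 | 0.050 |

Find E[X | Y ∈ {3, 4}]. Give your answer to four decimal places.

2.9167

P(Y ∈ {3, 4}) = 0.600.
Σ X·P over the event = 0·(0.100) + 0·(0.250) + 7·(0.200) + 7·(0.050) = 1.750.
E[X | Y ∈ {3, 4}] = (1.750) / (0.600) = 2.9167.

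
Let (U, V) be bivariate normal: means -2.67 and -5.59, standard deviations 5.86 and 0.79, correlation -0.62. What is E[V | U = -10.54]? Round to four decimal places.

-4.9322

E[V | U=x] = μ_V + ρ(σ_V/σ_U)(x − μ_U) for jointly normal variables.
E[V | U=-10.54] = -5.59 + (-0.62)·(0.79/5.86)·(-10.54 − (-2.67)) = -5.59 + (-0.083584)·(-7.87) = -4.9322.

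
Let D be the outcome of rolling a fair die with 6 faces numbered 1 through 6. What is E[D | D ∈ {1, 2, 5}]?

P(D ∈ {1, 2, 5}) = 1/2.
Σ over the event: 1·1/6 + 2·1/6 + 5·1/6 = 4/3.
E[D | D ∈ {1, 2, 5}] = (4/3) / (1/2) = 8/3.

8/3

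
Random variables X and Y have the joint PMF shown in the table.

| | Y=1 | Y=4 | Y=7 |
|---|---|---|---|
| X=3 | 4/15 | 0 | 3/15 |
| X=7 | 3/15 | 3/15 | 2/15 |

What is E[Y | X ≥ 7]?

29/8

P(X ≥ 7) = 8/15.
Σ Y·P over the event = 1·(3/15) + 4·(3/15) + 7·(2/15) = 29/15.
E[Y | X ≥ 7] = (29/15) / (8/15) = 29/8.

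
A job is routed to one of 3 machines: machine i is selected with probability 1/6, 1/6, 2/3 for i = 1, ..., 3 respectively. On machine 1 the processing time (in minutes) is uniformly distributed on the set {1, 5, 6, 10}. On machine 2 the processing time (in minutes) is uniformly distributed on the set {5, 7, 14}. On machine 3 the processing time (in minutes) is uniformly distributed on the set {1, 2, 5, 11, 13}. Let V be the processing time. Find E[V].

1193/180

E[V | machine 1] = (1+5+6+10)/4 = 11/2.
E[V | machine 2] = (5+7+14)/3 = 26/3.
E[V | machine 3] = (1+2+5+11+13)/5 = 32/5.
By the law of total expectation,
E[V] = (1/6)·(11/2) + (1/6)·(26/3) + (2/3)·(32/5) = 1193/180.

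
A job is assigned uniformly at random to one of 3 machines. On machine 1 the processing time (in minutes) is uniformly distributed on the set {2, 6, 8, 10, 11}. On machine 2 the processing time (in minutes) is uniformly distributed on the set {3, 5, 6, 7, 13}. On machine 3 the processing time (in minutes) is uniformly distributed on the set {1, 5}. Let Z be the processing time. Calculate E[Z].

E[Z | machine 1] = (2+6+8+10+11)/5 = 37/5.
E[Z | machine 2] = (3+5+6+7+13)/5 = 34/5.
E[Z | machine 3] = (1+5)/2 = 3.
By the law of total expectation,
E[Z] = (1/3)·(37/5) + (1/3)·(34/5) + (1/3)·(3) = 86/15.

86/15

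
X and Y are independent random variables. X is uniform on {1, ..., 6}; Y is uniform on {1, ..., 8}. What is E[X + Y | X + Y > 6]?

P(X + Y > 6) = 11/16.
Summing (X+Y)·P(x,y) over outcomes with X + Y > 6 gives 157/24.
E[X + Y | X + Y > 6] = (157/24) / (11/16) = 314/33.

314/33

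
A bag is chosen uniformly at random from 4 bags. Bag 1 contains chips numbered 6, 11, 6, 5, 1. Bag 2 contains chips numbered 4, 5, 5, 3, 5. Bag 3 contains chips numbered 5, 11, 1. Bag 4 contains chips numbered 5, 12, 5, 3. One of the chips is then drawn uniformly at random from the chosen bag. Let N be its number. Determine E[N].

1327/240

E[N | bag 1] = (6+11+6+5+1)/5 = 29/5.
E[N | bag 2] = (4+5+5+3+5)/5 = 22/5.
E[N | bag 3] = (5+11+1)/3 = 17/3.
E[N | bag 4] = (5+12+5+3)/4 = 25/4.
By the law of total expectation,
E[N] = (1/4)·(29/5) + (1/4)·(22/5) + (1/4)·(17/3) + (1/4)·(25/4) = 1327/240.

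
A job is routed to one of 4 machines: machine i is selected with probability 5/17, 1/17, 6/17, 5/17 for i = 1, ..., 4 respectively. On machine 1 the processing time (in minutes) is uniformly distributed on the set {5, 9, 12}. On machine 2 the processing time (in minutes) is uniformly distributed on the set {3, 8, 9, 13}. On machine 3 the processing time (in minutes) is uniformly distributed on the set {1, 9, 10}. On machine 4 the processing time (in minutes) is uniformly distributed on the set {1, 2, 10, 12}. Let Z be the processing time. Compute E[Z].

E[Z | machine 1] = (5+9+12)/3 = 26/3.
E[Z | machine 2] = (3+8+9+13)/4 = 33/4.
E[Z | machine 3] = (1+9+10)/3 = 20/3.
E[Z | machine 4] = (1+2+10+12)/4 = 25/4.
By the law of total expectation,
E[Z] = (5/17)·(26/3) + (1/17)·(33/4) + (6/17)·(20/3) + (5/17)·(25/4) = 737/102.

737/102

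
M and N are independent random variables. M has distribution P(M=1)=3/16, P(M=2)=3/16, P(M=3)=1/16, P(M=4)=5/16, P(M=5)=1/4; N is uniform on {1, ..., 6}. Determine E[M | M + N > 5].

64/17

P(M + N > 5) = 17/24.
Summing M·P(x,y) over outcomes with M + N > 5 gives 8/3.
E[M | M + N > 5] = (8/3) / (17/24) = 64/17.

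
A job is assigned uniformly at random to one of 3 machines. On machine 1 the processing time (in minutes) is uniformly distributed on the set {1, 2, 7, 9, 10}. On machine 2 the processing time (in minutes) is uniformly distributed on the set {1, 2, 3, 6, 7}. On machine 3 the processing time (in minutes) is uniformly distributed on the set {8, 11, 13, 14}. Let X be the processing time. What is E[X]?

211/30

E[X | machine 1] = (1+2+7+9+10)/5 = 29/5.
E[X | machine 2] = (1+2+3+6+7)/5 = 19/5.
E[X | machine 3] = (8+11+13+14)/4 = 23/2.
By the law of total expectation,
E[X] = (1/3)·(29/5) + (1/3)·(19/5) + (1/3)·(23/2) = 211/30.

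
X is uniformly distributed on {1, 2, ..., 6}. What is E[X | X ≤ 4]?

5/2

Given X ≤ 4, X is equally likely to be any of {1, 2, 3, 4}.
E[X | X ≤ 4] = (1 + 2 + 3 + 4) / 4 = 5/2.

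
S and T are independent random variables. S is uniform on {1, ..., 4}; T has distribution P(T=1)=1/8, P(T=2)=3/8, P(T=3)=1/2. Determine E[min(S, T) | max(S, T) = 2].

10/7

P(max(S, T) = 2) = 7/32.
Summing min(S,T)·P(x,y) over outcomes with max(S, T) = 2 gives 5/16.
E[min(S, T) | max(S, T) = 2] = (5/16) / (7/32) = 10/7.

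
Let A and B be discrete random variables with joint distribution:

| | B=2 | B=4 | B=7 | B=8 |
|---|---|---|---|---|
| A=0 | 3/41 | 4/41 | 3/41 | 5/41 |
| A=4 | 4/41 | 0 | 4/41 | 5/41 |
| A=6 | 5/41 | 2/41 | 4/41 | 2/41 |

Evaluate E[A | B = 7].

P(B = 7) = 11/41.
Summing A·P(A=x,B=y) over the conditioning event gives 40/41.
E[A | B = 7] = (40/41) / (11/41) = 40/11.

40/11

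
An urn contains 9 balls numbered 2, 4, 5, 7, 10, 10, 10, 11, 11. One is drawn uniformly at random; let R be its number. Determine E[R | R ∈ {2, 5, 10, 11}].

P(R ∈ {2, 5, 10, 11}) = 7/9.
Σ over the event: 2·1/9 + 5·1/9 + 10·1/3 + 11·2/9 = 59/9.
E[R | R ∈ {2, 5, 10, 11}] = (59/9) / (7/9) = 59/7.

59/7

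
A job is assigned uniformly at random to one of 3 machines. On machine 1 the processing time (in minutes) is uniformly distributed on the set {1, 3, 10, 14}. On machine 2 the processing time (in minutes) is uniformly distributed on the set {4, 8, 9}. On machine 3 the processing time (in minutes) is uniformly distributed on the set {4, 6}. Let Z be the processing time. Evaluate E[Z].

19/3

E[Z | machine 1] = (1+3+10+14)/4 = 7.
E[Z | machine 2] = (4+8+9)/3 = 7.
E[Z | machine 3] = (4+6)/2 = 5.
By the law of total expectation,
E[Z] = (1/3)·(7) + (1/3)·(7) + (1/3)·(5) = 19/3.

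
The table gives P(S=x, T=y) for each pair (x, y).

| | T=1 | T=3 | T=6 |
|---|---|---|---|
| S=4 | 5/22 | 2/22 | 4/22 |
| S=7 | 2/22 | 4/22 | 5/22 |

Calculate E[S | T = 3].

P(T = 3) = 3/11.
Summing S·P(S=x,T=y) over the conditioning event gives 18/11.
E[S | T = 3] = (18/11) / (3/11) = 6.

6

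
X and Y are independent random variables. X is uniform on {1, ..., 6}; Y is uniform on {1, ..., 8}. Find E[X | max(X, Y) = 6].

P(max(X, Y) = 6) = 11/48.
Summing X·P(x,y) over outcomes with max(X, Y) = 6 gives 17/16.
E[X | max(X, Y) = 6] = (17/16) / (11/48) = 51/11.

51/11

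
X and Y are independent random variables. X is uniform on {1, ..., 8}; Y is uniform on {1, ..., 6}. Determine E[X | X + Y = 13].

15/2

Outcomes with X + Y = 13: (7,6), (8,5), each with probability 1/48.
E[X | X + Y = 13] = (7 + 8) / 2 = 15/2.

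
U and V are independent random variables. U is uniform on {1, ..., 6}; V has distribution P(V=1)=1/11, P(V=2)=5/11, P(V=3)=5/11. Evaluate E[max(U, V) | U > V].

37/8

P(U > V) = 20/33.
Summing max(U,V)·P(x,y) over outcomes with U > V gives 185/66.
E[max(U, V) | U > V] = (185/66) / (20/33) = 37/8.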